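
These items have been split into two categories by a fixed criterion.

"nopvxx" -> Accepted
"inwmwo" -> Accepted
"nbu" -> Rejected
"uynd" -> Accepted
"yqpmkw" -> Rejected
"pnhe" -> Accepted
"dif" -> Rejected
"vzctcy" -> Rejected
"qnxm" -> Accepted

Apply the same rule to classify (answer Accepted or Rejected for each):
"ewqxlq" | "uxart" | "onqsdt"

Rejected, Rejected, Accepted

One predicate separates the groups cleanly: even length AND contains 'n'.
"ewqxlq": length 6, no 'n', does not pass → Rejected.
"uxart": length 5, no 'n', does not pass → Rejected.
"onqsdt": length 6, has 'n', matches → Accepted.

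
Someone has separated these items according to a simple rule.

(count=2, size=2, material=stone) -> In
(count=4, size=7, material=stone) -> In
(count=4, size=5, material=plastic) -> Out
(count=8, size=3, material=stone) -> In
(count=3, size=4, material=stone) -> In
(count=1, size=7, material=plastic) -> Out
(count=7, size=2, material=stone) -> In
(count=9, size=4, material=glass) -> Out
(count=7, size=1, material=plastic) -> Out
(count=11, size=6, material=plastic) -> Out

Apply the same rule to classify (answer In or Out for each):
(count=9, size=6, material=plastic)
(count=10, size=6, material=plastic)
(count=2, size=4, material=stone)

One predicate separates the groups cleanly: material is stone.
(count=9, size=6, material=plastic): material is plastic, does not fit → Out. (count=10, size=6, material=plastic): material is plastic, does not fit → Out. (count=2, size=4, material=stone): material is stone, has this property → In.

Out, Out, In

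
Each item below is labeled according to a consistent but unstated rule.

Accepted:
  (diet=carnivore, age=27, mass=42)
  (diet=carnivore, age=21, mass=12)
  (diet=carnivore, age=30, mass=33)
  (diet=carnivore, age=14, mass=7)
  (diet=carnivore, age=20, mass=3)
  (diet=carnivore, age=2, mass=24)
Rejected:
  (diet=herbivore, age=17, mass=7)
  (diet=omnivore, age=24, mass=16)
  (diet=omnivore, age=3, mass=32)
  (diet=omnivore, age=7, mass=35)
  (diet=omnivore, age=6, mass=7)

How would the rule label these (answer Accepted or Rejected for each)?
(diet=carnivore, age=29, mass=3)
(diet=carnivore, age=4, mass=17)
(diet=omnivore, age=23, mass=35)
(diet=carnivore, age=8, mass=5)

The rule appears to be: diet is carnivore.
(diet=carnivore, age=29, mass=3): diet is carnivore, checks out → Accepted. (diet=carnivore, age=4, mass=17): diet is carnivore, checks out → Accepted. (diet=omnivore, age=23, mass=35): diet is omnivore, doesn't match → Rejected. (diet=carnivore, age=8, mass=5): diet is carnivore, checks out → Accepted.

Accepted, Accepted, Rejected, Accepted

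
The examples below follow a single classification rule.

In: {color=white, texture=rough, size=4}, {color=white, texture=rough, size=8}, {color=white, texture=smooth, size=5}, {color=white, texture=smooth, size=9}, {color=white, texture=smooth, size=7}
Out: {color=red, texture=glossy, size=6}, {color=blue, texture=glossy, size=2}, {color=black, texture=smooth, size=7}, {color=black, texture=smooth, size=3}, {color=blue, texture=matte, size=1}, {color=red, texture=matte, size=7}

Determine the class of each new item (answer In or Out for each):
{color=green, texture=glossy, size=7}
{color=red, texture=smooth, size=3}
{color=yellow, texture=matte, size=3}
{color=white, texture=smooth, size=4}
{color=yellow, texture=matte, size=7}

Checking candidate rules against both groups, what survives is: color is white.

Out, Out, Out, In, Out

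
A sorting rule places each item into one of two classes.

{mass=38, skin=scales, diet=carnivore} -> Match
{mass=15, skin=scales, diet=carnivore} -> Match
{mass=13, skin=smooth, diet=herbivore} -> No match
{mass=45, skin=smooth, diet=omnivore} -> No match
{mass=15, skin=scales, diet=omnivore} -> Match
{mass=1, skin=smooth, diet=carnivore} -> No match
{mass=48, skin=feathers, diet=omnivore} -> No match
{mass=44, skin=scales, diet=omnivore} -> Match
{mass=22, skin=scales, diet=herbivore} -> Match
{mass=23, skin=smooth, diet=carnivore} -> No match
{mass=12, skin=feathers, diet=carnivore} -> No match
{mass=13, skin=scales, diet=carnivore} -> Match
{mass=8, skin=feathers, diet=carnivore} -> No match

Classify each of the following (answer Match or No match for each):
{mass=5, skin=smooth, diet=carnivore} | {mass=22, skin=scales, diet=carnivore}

The rule appears to be: skin is scales.
{mass=5, skin=smooth, diet=carnivore}: skin is smooth — fails the rule, so No match.
{mass=22, skin=scales, diet=carnivore}: skin is scales — satisfies this, so Match.

No match, Match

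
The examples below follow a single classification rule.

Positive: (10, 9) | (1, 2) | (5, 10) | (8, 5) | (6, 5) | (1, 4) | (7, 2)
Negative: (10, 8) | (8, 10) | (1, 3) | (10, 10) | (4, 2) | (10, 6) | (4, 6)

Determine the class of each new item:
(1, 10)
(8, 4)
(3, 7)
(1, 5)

Positive, Negative, Negative, Negative

'Positive' ⟺ sum is odd.
(1, 10): Positive (1+10 = 11).
(8, 4): Negative (8+4 = 12).
(3, 7): Negative (3+7 = 10).
(1, 5): Negative (1+5 = 6).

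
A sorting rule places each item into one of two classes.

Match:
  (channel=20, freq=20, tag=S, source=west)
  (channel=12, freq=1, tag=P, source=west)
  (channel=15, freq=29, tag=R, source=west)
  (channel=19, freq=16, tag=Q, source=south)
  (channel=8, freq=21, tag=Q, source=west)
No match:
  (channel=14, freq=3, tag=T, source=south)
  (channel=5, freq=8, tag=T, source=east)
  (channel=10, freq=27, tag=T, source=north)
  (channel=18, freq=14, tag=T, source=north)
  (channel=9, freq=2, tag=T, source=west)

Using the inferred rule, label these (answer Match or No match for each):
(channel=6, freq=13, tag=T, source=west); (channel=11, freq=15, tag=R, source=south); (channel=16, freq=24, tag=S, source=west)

No match, Match, Match

One predicate separates the groups cleanly: tag is not T.
(channel=6, freq=13, tag=T, source=west): No match (tag is T).
(channel=11, freq=15, tag=R, source=south): Match (tag is R).
(channel=16, freq=24, tag=S, source=west): Match (tag is S).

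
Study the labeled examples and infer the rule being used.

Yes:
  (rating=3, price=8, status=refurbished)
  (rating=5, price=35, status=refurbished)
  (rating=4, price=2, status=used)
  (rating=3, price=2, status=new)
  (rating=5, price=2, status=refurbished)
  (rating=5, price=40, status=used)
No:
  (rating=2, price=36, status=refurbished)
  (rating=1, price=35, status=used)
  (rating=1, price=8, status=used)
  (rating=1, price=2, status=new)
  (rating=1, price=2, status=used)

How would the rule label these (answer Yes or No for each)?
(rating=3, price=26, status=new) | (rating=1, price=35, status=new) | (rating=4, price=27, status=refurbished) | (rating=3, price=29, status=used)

Yes, No, Yes, Yes

The common property of the 'Yes' items is: rating ≥ 3. No 'No' item has it.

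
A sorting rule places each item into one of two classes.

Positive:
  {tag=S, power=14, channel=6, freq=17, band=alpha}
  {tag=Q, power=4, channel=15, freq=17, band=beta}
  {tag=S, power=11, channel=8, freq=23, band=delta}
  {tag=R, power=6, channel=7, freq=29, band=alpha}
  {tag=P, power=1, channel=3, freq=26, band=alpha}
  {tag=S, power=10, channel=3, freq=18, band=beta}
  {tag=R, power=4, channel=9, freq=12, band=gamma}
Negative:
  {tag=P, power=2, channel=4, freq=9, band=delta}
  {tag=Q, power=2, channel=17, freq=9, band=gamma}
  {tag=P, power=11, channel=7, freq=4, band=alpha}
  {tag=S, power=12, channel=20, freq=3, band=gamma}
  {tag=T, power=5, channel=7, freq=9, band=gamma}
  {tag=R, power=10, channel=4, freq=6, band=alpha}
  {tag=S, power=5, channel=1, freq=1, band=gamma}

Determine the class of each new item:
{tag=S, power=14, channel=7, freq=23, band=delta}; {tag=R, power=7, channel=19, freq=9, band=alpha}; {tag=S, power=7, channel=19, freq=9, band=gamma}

Every 'Positive' example satisfies: freq ≥ 12. None of the 'Negative' examples do.
Positive: {tag=S, power=14, channel=7, freq=23, band=delta}, since freq = 23.
Negative: {tag=R, power=7, channel=19, freq=9, band=alpha}, since freq = 9.
Negative: {tag=S, power=7, channel=19, freq=9, band=gamma}, since freq = 9.

Positive, Negative, Negative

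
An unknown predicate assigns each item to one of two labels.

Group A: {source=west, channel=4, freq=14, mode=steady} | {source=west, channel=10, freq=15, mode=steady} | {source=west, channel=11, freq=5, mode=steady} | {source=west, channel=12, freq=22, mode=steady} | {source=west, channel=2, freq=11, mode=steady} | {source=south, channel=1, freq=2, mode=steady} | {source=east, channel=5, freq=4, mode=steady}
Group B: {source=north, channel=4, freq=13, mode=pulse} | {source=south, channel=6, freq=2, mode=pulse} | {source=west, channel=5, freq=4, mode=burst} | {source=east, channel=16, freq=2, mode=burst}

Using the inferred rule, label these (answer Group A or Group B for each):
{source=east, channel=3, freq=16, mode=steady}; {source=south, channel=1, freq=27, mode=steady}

Group A, Group A

The common property of the 'Group A' items is: mode is steady. No 'Group B' item has it.
{source=east, channel=3, freq=16, mode=steady} — mode is steady, hence Group A.
{source=south, channel=1, freq=27, mode=steady} — mode is steady, hence Group A.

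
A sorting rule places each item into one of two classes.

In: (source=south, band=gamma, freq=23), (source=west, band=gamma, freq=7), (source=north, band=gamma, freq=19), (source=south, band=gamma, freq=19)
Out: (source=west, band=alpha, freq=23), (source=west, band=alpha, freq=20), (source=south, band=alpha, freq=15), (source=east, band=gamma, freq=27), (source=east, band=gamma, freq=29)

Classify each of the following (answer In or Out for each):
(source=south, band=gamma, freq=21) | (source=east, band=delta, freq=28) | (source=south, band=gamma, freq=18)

In, Out, In

A rule that fits every label: band is gamma AND freq ≤ 23 — true of each 'In' example, false of each 'Out' one.
(source=south, band=gamma, freq=21): In (band is gamma, freq = 21).
(source=east, band=delta, freq=28): Out (band is delta, freq = 28).
(source=south, band=gamma, freq=18): In (band is gamma, freq = 18).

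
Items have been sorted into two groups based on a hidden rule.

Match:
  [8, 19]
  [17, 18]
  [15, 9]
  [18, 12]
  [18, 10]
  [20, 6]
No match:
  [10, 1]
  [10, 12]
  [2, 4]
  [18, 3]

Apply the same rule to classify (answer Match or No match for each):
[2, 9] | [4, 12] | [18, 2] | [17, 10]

No match, No match, No match, Match

A rule that fits every label: sum ≥ 24 — true of each 'Match' example, false of each 'No match' one.
No match: [2, 9], since 2+9 = 11. No match: [4, 12], since 4+12 = 16. No match: [18, 2], since 18+2 = 20. Match: [17, 10], since 17+10 = 27.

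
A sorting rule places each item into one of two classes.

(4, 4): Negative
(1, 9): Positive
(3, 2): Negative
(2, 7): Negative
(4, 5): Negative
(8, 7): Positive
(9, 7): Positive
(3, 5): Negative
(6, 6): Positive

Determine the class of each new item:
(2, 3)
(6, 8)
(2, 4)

Negative, Positive, Negative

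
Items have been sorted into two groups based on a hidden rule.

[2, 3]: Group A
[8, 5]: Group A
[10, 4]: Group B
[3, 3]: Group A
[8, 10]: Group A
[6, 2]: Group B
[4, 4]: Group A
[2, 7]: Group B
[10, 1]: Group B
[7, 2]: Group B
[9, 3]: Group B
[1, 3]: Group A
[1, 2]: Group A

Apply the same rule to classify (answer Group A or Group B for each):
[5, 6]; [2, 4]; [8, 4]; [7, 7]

Group A, Group A, Group B, Group A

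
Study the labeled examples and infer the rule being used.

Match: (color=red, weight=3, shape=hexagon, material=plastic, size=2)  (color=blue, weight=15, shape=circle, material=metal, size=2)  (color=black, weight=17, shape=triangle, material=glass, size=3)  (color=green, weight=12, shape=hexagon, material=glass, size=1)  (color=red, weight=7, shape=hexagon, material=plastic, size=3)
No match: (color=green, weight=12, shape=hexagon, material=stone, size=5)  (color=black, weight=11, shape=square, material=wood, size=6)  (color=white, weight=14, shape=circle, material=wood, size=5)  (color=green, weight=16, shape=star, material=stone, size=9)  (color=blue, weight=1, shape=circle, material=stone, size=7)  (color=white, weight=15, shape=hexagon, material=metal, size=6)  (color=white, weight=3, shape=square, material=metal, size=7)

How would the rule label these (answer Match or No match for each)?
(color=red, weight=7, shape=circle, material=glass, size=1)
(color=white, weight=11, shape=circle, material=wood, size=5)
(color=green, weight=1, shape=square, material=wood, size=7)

Rule: size ≤ 3. This holds for each 'Match' example and fails for each 'No match' one.
(color=red, weight=7, shape=circle, material=glass, size=1): size = 1 — matches, so Match.
(color=white, weight=11, shape=circle, material=wood, size=5): size = 5 — does not pass, so No match.
(color=green, weight=1, shape=square, material=wood, size=7): size = 7 — does not pass, so No match.

Match, No match, No match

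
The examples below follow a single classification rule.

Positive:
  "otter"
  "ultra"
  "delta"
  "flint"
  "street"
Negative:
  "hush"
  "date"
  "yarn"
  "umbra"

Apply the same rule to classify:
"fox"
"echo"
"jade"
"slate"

Negative, Negative, Negative, Positive

The rule appears to be: length ≥ 5 AND contains 't'.
"fox" → length 3, no 't' → Negative.
"echo" → length 4, no 't' → Negative.
"jade" → length 4, no 't' → Negative.
"slate" → length 5, has 't' → Positive.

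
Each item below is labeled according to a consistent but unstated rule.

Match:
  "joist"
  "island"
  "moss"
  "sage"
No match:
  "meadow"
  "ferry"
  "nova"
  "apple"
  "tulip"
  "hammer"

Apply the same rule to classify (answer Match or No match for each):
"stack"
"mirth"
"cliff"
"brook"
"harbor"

Match, No match, No match, No match, No match

The distinguishing property — contains 's' — holds for all the 'Match' cases and none of the 'No match' cases.
"stack": has 's' — matches, so Match.
"mirth": no 's' — fails the rule, so No match.
"cliff": no 's' — fails the rule, so No match.
"brook": no 's' — fails the rule, so No match.
"harbor": no 's' — fails the rule, so No match.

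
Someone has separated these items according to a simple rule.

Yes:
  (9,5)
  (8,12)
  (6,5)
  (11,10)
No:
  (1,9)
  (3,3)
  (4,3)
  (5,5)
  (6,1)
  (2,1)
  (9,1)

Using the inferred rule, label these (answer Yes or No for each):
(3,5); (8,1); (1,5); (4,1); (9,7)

No, No, No, No, Yes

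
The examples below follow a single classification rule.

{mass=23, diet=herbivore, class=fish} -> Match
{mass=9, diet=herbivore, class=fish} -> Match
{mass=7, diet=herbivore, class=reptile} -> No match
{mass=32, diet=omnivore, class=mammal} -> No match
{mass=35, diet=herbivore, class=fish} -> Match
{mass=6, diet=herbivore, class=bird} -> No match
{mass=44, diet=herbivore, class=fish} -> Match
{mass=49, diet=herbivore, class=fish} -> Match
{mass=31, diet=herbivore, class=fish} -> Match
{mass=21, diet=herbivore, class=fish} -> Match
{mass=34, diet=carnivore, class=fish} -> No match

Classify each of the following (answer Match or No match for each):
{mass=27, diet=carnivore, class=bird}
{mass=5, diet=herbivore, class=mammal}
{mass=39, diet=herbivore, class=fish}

No match, No match, Match

The common property of the 'Match' items is: class is fish AND diet is herbivore. No 'No match' item has it.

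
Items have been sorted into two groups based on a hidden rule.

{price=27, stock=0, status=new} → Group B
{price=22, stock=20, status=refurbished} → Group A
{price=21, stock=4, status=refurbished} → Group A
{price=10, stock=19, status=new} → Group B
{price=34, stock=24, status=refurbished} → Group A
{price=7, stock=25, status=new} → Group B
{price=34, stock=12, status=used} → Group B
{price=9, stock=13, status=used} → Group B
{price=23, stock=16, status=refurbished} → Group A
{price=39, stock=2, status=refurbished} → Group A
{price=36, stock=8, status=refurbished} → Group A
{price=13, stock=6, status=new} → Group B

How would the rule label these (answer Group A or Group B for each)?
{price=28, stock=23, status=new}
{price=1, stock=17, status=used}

Group B, Group B

Every 'Group A' example satisfies: status is refurbished. None of the 'Group B' examples do.
{price=28, stock=23, status=new}: status is new, doesn't qualify → Group B. {price=1, stock=17, status=used}: status is used, doesn't qualify → Group B.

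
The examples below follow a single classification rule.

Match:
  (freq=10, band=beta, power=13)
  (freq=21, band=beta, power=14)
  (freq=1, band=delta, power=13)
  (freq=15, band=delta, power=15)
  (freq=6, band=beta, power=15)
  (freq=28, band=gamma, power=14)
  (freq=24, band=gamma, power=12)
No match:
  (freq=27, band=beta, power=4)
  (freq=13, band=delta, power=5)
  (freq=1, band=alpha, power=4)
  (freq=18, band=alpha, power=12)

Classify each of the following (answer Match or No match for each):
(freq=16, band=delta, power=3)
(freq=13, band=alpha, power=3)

No match, No match

All 'Match' examples share one property — band is gamma OR power ≥ 13 — and every 'No match' example lacks it.
No match: (freq=16, band=delta, power=3), since band is delta, power = 3.
No match: (freq=13, band=alpha, power=3), since band is alpha, power = 3.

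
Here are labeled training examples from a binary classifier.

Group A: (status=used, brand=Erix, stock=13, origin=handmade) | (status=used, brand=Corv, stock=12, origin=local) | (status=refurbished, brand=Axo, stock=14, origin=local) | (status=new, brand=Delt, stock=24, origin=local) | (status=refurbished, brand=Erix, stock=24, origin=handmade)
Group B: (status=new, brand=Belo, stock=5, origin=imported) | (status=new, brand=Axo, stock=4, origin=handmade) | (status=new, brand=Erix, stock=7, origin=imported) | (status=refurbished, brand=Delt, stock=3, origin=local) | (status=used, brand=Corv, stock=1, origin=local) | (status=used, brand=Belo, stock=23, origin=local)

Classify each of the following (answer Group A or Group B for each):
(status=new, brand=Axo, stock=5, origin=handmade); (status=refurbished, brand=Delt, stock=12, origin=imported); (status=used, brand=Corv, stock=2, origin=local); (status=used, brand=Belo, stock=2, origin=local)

Group B, Group A, Group B, Group B

The classifier is using: stock ≥ 12 AND stock ≠ 23.
(status=new, brand=Axo, stock=5, origin=handmade): Group B (stock = 5).
(status=refurbished, brand=Delt, stock=12, origin=imported): Group A (stock = 12).
(status=used, brand=Corv, stock=2, origin=local): Group B (stock = 2).
(status=used, brand=Belo, stock=2, origin=local): Group B (stock = 2).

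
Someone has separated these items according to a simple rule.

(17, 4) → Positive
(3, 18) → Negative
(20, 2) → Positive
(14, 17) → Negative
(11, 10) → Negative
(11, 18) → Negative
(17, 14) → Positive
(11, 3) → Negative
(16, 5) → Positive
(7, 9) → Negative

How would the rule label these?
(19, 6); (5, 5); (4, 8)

The rule appears to be: first ≥ 16.
(19, 6): Positive (first 19).
(5, 5): Negative (first 5).
(4, 8): Negative (first 4).

Positive, Negative, Negative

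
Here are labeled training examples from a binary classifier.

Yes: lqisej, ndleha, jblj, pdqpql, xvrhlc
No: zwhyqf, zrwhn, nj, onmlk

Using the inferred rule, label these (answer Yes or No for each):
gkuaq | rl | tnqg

No, Yes, No

The classifier is using: even length AND contains 'l'.
gkuaq → length 5, no 'l' → No.
rl → length 2, has 'l' → Yes.
tnqg → length 4, no 'l' → No.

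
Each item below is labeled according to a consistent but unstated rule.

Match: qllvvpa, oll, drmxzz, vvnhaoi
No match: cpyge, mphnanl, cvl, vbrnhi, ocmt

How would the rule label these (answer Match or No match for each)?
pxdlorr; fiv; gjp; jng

Match, No match, No match, No match

One predicate separates the groups cleanly: has a double letter.
pxdlorr — 'rr' doubled, hence Match.
fiv — no doubled letter, hence No match.
gjp — no doubled letter, hence No match.
jng — no doubled letter, hence No match.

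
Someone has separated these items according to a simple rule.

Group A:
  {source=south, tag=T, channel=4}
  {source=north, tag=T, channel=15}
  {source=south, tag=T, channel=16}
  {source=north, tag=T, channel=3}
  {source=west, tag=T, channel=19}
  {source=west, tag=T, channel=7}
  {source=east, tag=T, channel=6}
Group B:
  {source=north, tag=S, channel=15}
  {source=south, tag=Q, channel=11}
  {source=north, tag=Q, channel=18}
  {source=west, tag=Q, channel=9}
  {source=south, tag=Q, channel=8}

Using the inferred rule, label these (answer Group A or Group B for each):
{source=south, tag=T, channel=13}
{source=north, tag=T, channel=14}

Group A, Group A

The classifier is using: tag is T.
{source=south, tag=T, channel=13}: Group A (tag is T). {source=north, tag=T, channel=14}: Group A (tag is T).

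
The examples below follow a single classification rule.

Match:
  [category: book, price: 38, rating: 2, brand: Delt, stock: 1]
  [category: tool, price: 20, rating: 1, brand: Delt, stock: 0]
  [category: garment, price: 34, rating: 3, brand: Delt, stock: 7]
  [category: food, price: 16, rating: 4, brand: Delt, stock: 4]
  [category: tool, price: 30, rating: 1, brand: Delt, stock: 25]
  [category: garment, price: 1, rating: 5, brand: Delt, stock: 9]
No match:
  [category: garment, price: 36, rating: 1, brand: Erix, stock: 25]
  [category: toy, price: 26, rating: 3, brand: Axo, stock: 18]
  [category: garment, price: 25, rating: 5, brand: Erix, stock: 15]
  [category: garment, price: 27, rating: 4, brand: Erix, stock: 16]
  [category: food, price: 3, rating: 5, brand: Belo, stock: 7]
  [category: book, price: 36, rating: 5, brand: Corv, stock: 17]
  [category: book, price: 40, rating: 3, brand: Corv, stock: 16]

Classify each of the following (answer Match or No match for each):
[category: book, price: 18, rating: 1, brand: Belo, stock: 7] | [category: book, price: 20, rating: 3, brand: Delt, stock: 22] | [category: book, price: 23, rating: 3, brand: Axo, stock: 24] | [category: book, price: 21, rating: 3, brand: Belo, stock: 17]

No match, Match, No match, No match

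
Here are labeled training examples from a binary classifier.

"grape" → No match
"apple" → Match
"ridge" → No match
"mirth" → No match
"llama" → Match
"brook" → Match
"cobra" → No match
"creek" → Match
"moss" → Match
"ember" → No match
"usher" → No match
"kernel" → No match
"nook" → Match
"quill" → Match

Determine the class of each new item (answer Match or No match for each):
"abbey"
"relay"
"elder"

Match, No match, No match

The distinguishing property — has a double letter — holds for all the 'Match' cases and none of the 'No match' cases.
"abbey": 'bb' doubled, meets the rule → Match.
"relay": no doubled letter, fails the rule → No match.
"elder": no doubled letter, fails the rule → No match.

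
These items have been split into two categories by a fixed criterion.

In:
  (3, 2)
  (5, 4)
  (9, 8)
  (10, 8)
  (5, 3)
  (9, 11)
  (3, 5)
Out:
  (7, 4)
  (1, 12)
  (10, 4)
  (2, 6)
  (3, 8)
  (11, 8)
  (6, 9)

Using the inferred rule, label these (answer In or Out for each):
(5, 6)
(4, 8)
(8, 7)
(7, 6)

In, Out, In, In

The simplest hypothesis consistent with all the labels is: |first − second| ≤ 2.
(5, 6): |5−6| = 1 — fits, so In.
(4, 8): |4−8| = 4 — does not pass, so Out.
(8, 7): |8−7| = 1 — fits, so In.
(7, 6): |7−6| = 1 — fits, so In.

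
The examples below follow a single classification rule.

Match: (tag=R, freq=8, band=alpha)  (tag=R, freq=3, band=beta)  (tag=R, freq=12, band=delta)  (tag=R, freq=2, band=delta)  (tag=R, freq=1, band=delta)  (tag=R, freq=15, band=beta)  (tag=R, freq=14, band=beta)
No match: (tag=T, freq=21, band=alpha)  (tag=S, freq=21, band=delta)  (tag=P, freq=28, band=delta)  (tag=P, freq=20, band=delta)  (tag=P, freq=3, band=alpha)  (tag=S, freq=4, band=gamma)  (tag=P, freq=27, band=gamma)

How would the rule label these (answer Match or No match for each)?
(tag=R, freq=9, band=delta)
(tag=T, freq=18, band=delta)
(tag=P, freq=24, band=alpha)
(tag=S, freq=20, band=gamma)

The classifier is using: tag is R.
(tag=R, freq=9, band=delta) → tag is R → Match. (tag=T, freq=18, band=delta) → tag is T → No match. (tag=P, freq=24, band=alpha) → tag is P → No match. (tag=S, freq=20, band=gamma) → tag is S → No match.

Match, No match, No match, No match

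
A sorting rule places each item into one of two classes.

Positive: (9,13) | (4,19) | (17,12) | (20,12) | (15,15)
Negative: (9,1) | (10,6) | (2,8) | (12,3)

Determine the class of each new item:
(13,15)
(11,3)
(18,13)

The rule appears to be: sum ≥ 22.
(13,15) — 13+15 = 28, hence Positive.
(11,3) — 11+3 = 14, hence Negative.
(18,13) — 18+13 = 31, hence Positive.

Positive, Negative, Positive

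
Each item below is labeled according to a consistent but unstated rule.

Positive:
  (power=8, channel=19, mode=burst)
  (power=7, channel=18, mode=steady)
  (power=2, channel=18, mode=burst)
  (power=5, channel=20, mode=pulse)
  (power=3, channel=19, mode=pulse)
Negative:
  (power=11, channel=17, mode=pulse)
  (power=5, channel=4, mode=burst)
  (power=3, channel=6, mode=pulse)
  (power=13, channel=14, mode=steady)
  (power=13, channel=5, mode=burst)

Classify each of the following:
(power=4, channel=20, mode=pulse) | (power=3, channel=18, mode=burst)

Positive, Positive

Every 'Positive' example satisfies: channel ≥ 18. None of the 'Negative' examples do.
(power=4, channel=20, mode=pulse): Positive (channel = 20).
(power=3, channel=18, mode=burst): Positive (channel = 18).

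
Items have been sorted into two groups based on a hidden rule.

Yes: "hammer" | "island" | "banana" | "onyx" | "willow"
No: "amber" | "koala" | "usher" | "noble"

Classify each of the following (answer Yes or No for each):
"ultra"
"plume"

A rule that fits every label: even length — true of each 'Yes' example, false of each 'No' one.

No, No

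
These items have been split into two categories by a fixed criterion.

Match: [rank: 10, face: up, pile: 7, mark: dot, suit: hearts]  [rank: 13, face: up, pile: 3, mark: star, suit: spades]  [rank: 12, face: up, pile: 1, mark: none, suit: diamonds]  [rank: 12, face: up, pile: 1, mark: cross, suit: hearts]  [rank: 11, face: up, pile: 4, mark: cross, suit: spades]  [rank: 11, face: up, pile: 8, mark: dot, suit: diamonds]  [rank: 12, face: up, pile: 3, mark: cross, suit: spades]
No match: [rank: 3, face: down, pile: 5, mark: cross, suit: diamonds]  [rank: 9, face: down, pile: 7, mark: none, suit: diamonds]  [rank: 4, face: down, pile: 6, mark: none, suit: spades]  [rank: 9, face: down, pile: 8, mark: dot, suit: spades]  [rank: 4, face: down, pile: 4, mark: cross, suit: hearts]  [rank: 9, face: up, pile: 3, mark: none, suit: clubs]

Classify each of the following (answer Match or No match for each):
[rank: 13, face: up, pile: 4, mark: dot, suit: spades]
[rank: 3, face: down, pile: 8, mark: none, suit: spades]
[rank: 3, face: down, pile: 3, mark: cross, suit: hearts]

Match, No match, No match

Rule: rank ≥ 10. This holds for each 'Match' example and fails for each 'No match' one.
[rank: 13, face: up, pile: 4, mark: dot, suit: spades]: rank = 13 — qualifies, so Match. [rank: 3, face: down, pile: 8, mark: none, suit: spades]: rank = 3 — doesn't match, so No match. [rank: 3, face: down, pile: 3, mark: cross, suit: hearts]: rank = 3 — doesn't match, so No match.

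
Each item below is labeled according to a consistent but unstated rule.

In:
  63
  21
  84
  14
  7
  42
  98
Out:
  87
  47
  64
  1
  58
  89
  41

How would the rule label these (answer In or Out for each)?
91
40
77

Looking at the examples, the only property every 'In' case has and every 'Out' case lacks is: multiple of 7.
91 → 91 = 7·13 → In. 40 → 40 = 7·5 + 5 → Out. 77 → 77 = 7·11 → In.

In, Out, In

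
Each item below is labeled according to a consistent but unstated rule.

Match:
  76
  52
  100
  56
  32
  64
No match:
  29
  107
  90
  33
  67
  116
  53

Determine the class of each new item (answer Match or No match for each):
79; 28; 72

A rule that fits every label: multiple of 4 AND at most 100 — true of each 'Match' example, false of each 'No match' one.

No match, Match, Match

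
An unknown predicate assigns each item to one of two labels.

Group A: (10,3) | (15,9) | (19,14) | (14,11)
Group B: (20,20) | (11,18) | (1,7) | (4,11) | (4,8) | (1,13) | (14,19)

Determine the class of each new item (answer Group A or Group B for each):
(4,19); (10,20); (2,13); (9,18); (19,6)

Group B, Group B, Group B, Group B, Group A

The distinguishing property — first > second — holds for all the 'Group A' cases and none of the 'Group B' cases.
(4,19): 4 < 19, doesn't match → Group B. (10,20): 10 < 20, doesn't match → Group B. (2,13): 2 < 13, doesn't match → Group B. (9,18): 9 < 18, doesn't match → Group B. (19,6): 19 > 6, has this property → Group A.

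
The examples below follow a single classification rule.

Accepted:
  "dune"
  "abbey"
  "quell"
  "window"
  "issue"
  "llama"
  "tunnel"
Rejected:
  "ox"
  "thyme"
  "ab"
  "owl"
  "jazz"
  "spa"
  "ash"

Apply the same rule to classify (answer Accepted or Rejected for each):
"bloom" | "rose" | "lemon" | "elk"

The pattern is that an item is 'Accepted' exactly when: has ≥ 2 vowels.
"bloom" — 2 vowels, hence Accepted.
"rose" — 2 vowels, hence Accepted.
"lemon" — 2 vowels, hence Accepted.
"elk" — 1 vowel, hence Rejected.

Accepted, Accepted, Accepted, Rejected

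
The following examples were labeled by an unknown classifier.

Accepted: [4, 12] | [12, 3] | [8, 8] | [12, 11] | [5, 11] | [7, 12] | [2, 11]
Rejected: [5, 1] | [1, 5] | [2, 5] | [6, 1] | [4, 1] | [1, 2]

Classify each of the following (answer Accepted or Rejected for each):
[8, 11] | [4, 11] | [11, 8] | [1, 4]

The distinguishing property — sum ≥ 13 — holds for all the 'Accepted' cases and none of the 'Rejected' cases.
[8, 11] → 8+11 = 19 → Accepted.
[4, 11] → 4+11 = 15 → Accepted.
[11, 8] → 11+8 = 19 → Accepted.
[1, 4] → 1+4 = 5 → Rejected.

Accepted, Accepted, Accepted, Rejected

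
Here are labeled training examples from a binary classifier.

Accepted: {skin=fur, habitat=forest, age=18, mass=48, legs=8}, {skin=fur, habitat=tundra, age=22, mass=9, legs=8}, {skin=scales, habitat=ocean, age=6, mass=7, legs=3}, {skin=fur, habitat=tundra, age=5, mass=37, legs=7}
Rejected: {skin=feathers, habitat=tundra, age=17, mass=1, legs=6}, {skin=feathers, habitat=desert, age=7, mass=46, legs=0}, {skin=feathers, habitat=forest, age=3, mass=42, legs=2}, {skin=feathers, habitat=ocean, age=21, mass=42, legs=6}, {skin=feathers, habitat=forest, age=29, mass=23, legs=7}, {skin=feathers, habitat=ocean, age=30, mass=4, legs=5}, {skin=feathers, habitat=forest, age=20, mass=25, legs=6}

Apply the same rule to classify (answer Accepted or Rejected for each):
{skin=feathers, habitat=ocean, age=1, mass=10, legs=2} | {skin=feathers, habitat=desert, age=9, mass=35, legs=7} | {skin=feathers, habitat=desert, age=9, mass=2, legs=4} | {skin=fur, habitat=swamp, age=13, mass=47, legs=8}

The distinguishing property — skin is not feathers — holds for all the 'Accepted' cases and none of the 'Rejected' cases.

Rejected, Rejected, Rejected, Accepted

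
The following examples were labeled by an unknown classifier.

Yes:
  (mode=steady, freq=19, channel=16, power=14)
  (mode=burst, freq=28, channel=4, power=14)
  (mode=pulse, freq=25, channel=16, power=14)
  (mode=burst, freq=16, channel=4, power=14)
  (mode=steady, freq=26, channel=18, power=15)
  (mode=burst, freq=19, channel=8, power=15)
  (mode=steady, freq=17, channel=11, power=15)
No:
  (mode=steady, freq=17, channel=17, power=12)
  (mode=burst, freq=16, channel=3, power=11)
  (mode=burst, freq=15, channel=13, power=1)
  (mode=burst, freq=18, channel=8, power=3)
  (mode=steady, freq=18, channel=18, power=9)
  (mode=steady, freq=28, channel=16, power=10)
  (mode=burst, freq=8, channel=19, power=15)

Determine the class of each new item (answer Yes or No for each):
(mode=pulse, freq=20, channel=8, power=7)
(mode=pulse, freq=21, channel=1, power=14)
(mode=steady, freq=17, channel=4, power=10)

No, Yes, No

One predicate separates the groups cleanly: freq ≥ 15 AND power ≥ 14.
(mode=pulse, freq=20, channel=8, power=7): No (freq = 20, power = 7).
(mode=pulse, freq=21, channel=1, power=14): Yes (freq = 21, power = 14).
(mode=steady, freq=17, channel=4, power=10): No (freq = 17, power = 10).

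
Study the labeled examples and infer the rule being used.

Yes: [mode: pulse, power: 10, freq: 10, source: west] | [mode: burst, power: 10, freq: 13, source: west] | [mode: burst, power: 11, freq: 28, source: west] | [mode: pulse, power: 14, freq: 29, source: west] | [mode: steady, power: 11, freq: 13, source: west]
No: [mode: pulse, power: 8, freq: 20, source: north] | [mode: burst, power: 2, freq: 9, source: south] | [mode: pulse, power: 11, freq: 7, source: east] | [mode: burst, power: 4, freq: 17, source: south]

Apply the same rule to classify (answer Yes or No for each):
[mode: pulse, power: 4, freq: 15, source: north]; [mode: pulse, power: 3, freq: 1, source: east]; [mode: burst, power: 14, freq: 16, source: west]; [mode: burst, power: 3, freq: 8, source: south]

The simplest hypothesis consistent with all the labels is: source is west.

No, No, Yes, No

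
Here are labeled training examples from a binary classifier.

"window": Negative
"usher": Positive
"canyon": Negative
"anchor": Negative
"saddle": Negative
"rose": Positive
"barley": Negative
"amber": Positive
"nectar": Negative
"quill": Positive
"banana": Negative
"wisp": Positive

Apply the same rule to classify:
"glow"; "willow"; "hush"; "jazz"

Positive, Negative, Positive, Positive

All 'Positive' examples share one property — length ≤ 5 — and every 'Negative' example lacks it.
Positive: "glow", since length 4.
Negative: "willow", since length 6.
Positive: "hush", since length 4.
Positive: "jazz", since length 4.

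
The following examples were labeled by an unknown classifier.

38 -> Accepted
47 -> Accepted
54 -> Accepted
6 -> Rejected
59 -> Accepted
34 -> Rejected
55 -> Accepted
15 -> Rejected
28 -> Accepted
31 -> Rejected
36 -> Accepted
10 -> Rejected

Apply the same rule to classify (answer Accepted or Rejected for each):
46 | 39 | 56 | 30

Accepted, Accepted, Accepted, Rejected

The rule appears to be: digit sum ≥ 8.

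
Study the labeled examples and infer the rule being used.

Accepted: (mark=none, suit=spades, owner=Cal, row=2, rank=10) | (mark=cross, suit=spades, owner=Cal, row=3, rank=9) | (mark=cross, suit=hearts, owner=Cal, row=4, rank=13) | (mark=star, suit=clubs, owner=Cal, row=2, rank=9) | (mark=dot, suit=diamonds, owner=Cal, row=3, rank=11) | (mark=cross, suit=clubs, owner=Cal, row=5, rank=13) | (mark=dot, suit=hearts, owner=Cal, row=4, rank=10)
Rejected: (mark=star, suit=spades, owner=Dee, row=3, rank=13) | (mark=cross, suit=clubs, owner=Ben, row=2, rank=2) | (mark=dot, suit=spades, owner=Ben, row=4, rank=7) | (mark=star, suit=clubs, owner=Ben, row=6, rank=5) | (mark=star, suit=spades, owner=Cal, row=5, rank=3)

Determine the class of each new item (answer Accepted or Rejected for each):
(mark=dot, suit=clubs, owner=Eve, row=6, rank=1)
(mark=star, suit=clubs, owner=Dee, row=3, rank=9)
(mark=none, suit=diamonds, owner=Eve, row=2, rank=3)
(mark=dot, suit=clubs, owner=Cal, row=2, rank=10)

Rejected, Rejected, Rejected, Accepted

Rule: owner is Cal AND rank ≥ 5. This holds for each 'Accepted' example and fails for each 'Rejected' one.
(mark=dot, suit=clubs, owner=Eve, row=6, rank=1): owner is Eve, rank = 1 — fails the rule, so Rejected. (mark=star, suit=clubs, owner=Dee, row=3, rank=9): owner is Dee, rank = 9 — fails the rule, so Rejected. (mark=none, suit=diamonds, owner=Eve, row=2, rank=3): owner is Eve, rank = 3 — fails the rule, so Rejected. (mark=dot, suit=clubs, owner=Cal, row=2, rank=10): owner is Cal, rank = 10 — qualifies, so Accepted.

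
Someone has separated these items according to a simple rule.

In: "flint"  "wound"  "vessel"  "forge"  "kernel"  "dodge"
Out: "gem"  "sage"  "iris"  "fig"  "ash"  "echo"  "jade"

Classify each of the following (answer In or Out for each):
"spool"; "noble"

All 'In' examples share one property — length ≥ 5 — and every 'Out' example lacks it.

In, In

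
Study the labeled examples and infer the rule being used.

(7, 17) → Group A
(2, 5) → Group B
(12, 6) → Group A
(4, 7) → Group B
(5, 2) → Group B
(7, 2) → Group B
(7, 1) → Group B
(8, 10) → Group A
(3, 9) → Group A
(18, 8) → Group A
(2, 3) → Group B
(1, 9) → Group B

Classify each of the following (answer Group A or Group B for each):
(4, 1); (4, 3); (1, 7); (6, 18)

Group B, Group B, Group B, Group A

The classifier is using: sum ≥ 12.
(4, 1) — 4+1 = 5, hence Group B. (4, 3) — 4+3 = 7, hence Group B. (1, 7) — 1+7 = 8, hence Group B. (6, 18) — 6+18 = 24, hence Group A.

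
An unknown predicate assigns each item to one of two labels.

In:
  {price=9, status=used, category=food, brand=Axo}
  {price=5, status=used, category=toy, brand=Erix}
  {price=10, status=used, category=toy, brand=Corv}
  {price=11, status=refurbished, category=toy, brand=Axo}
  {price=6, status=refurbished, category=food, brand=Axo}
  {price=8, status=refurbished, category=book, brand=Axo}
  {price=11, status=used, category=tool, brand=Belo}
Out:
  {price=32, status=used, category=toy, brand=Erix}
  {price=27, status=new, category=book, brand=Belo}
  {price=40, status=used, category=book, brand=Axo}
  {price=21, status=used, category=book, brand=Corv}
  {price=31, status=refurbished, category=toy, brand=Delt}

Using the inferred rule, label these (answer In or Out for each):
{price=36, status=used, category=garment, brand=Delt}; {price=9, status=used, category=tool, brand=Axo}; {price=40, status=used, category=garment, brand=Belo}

Out, In, Out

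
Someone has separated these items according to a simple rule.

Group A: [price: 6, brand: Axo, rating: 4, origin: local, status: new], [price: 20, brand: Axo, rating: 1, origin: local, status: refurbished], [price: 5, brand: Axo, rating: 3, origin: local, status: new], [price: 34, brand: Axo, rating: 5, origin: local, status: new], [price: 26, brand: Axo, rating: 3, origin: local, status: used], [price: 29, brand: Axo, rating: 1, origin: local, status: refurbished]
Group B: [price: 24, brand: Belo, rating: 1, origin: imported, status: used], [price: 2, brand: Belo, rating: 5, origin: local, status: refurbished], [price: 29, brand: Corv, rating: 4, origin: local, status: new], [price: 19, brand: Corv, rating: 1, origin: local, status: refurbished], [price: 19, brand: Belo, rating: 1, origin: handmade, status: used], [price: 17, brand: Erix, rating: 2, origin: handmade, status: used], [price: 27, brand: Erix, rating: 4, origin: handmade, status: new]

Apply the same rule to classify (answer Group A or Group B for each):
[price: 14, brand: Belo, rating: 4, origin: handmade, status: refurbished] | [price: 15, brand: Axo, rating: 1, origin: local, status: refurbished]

The distinguishing property — brand is Axo — holds for all the 'Group A' cases and none of the 'Group B' cases.
[price: 14, brand: Belo, rating: 4, origin: handmade, status: refurbished] — brand is Belo, hence Group B.
[price: 15, brand: Axo, rating: 1, origin: local, status: refurbished] — brand is Axo, hence Group A.

Group B, Group A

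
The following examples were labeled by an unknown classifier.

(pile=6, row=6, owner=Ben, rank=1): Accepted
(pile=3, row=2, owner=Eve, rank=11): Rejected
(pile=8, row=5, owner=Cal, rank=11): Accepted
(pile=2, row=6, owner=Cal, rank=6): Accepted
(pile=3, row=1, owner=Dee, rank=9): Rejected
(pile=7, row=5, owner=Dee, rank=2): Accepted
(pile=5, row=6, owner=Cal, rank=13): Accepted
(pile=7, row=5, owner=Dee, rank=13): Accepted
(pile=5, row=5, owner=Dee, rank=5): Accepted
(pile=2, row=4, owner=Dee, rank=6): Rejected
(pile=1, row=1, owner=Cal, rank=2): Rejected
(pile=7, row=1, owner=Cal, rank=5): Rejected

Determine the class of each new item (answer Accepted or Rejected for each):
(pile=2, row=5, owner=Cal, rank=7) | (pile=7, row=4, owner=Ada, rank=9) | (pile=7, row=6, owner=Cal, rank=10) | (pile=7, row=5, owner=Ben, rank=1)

The distinguishing property — row ≥ 5 — holds for all the 'Accepted' cases and none of the 'Rejected' cases.
(pile=2, row=5, owner=Cal, rank=7): row = 5 — has this property, so Accepted.
(pile=7, row=4, owner=Ada, rank=9): row = 4 — doesn't qualify, so Rejected.
(pile=7, row=6, owner=Cal, rank=10): row = 6 — has this property, so Accepted.
(pile=7, row=5, owner=Ben, rank=1): row = 5 — has this property, so Accepted.

Accepted, Rejected, Accepted, Accepted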